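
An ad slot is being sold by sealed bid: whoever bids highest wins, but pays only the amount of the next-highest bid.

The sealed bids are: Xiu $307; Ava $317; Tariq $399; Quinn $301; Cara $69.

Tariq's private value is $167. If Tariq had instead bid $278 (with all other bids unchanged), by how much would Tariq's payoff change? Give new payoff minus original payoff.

The highest bid among the other bidders is $317; Tariq's bid doesn't change that.
Original bid $399: Tariq is highest, pays the top rival bid $317; payoff $167 − $317 = −$150.
Alternative bid $278: Tariq is not highest (top rival bid is $317); payoff $0.
Change in payoff = $0 − (−$150) = $150.

$150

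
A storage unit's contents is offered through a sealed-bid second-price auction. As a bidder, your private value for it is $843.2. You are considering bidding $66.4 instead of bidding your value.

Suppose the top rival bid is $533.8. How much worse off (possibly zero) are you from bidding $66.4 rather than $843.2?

$309.4

Bidding your value $843.2: you win (since $843.2 > $533.8) and pay $533.8. Payoff $309.4.
Bidding $66.4: you lose. Payoff $0.
The competing bid $533.8 lies between your shaded bid and your value, so underbidding forfeits an item you could have won at a profitable price.
Loss from deviating = $309.4 − ($0) = $309.4.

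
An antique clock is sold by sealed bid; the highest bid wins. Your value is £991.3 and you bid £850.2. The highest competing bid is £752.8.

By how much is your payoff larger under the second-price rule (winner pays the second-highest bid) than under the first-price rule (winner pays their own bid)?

You have the highest bid, so you win under either rule.
Second-price: pay £752.8 → payoff £238.5.
First-price: pay your own bid £850.2 → payoff £141.1.
Difference = £238.5 − (£141.1) = £97.4.

£97.4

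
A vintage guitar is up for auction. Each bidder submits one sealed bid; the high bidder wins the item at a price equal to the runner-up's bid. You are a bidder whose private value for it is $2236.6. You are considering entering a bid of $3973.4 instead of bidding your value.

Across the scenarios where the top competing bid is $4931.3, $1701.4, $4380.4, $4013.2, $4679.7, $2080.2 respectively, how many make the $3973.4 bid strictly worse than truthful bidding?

The deviation hurts exactly when the highest competing bid lies strictly between $2236.6 and $3973.4 — overbidding then wins at a price above your value.
$4931.3: above both → same outcome either way.
$1701.4: below both → same outcome either way.
$4380.4: above both → same outcome either way.
$4013.2: above both → same outcome either way.
$4679.7: above both → same outcome either way.
$2080.2: below both → same outcome either way.
Count: 0.

0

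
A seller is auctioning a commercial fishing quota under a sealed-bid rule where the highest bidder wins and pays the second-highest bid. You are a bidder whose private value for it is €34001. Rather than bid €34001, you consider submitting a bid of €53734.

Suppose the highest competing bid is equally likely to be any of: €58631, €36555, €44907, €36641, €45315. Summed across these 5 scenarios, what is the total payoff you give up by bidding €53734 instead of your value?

The deviation costs you only when the competing bid falls strictly between €34001 and €53734; elsewhere both bids give the same outcome.
€58631: outcomes coincide → loss €0.
€36555: truthful payoff €0, deviation payoff −€2554 → loss €2554.
€44907: truthful payoff €0, deviation payoff −€10906 → loss €10906.
€36641: truthful payoff €0, deviation payoff −€2640 → loss €2640.
€45315: truthful payoff €0, deviation payoff −€11314 → loss €11314.
Total loss = €2554 + €10906 + €2640 + €11314 = €27414.
In a second-price auction your bid sets only whether you win, not what you pay, so bidding your true value is weakly dominant.

€27414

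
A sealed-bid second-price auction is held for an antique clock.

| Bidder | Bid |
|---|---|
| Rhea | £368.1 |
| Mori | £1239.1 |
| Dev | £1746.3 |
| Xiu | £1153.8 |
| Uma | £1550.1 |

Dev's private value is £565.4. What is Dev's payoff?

Highest bid: Dev at £1746.3, so Dev wins.
Second-highest bid: Uma at £1550.1 — that is the price the winner pays.
Dev's payoff = value − price = £565.4 − £1550.1 = −£984.7.

−£984.7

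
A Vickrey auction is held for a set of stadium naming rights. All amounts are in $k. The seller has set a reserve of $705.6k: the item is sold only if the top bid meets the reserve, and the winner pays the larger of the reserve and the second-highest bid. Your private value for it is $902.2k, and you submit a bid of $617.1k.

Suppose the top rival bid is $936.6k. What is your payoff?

$0k

Your bid $617.1k is below the highest competing bid $936.6k, so you lose. Payoff $0k.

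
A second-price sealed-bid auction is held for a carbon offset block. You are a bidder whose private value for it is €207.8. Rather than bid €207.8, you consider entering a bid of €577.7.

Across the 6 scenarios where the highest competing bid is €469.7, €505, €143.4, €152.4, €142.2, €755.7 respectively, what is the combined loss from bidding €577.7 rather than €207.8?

The deviation costs you only when the competing bid falls strictly between €207.8 and €577.7; elsewhere both bids give the same outcome.
€469.7: truthful payoff €0, deviation payoff −€261.9 → loss €261.9.
€505: truthful payoff €0, deviation payoff −€297.2 → loss €297.2.
€143.4: outcomes coincide → loss €0.
€152.4: outcomes coincide → loss €0.
€142.2: outcomes coincide → loss €0.
€755.7: outcomes coincide → loss €0.
Total loss = €261.9 + €297.2 = €559.1.
Truthful bidding weakly dominates here: raising your bid can only win items priced above your value, and lowering it can only forfeit items priced below.

€559.1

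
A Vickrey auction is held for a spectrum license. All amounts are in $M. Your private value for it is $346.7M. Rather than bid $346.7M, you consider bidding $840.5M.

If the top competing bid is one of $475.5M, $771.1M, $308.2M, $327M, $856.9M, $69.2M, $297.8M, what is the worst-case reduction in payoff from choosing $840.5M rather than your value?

$424.4M

$475.5M: truthful gives $0M, deviation gives −$128.8M → loss $128.8M.
$771.1M: truthful gives $0M, deviation gives −$424.4M → loss $424.4M.
$308.2M: same outcome either way → loss $0M.
$327M: same outcome either way → loss $0M.
$856.9M: same outcome either way → loss $0M.
$69.2M: same outcome either way → loss $0M.
$297.8M: same outcome either way → loss $0M.
Maximum loss: $424.4M.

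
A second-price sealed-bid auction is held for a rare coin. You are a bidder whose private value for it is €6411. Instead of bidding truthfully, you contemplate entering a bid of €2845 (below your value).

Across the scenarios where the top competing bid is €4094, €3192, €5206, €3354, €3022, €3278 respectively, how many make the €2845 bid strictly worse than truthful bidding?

6

The deviation hurts exactly when the highest competing bid lies strictly between €2845 and €6411 — underbidding then forfeits a profitable win.
€4094: inside the interval → strictly worse (loss €2317).
€3192: inside the interval → strictly worse (loss €3219).
€5206: inside the interval → strictly worse (loss €1205).
€3354: inside the interval → strictly worse (loss €3057).
€3022: inside the interval → strictly worse (loss €3389).
€3278: inside the interval → strictly worse (loss €3133).
Count: 6.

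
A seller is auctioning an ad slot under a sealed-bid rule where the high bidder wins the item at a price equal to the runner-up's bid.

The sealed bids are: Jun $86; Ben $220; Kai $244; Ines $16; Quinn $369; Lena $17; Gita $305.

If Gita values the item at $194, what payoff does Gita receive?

Highest bid: Quinn at $369, so Quinn wins.
Second-highest bid: Gita at $305 — that is the price the winner pays.
Gita did not win, so Gita pays nothing and receives nothing: payoff $0.

$0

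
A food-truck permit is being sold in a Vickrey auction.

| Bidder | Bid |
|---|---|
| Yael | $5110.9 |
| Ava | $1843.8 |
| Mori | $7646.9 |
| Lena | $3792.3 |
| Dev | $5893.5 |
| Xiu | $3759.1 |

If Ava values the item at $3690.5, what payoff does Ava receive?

Highest bid: Mori at $7646.9, so Mori wins.
Second-highest bid: Dev at $5893.5 — that is the price the winner pays.
Ava did not win, so Ava pays nothing and receives nothing: payoff $0.

$0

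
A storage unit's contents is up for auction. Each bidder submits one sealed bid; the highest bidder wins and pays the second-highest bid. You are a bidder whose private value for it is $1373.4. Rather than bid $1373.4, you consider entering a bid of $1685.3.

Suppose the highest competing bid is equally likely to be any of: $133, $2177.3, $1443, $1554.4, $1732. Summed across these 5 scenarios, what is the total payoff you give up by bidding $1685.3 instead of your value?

$250.6

The deviation costs you only when the competing bid falls strictly between $1373.4 and $1685.3; elsewhere both bids give the same outcome.
$133: outcomes coincide → loss $0.
$2177.3: outcomes coincide → loss $0.
$1443: truthful payoff $0, deviation payoff −$69.6 → loss $69.6.
$1554.4: truthful payoff $0, deviation payoff −$181 → loss $181.
$1732: outcomes coincide → loss $0.
Total loss = $69.6 + $181 = $250.6.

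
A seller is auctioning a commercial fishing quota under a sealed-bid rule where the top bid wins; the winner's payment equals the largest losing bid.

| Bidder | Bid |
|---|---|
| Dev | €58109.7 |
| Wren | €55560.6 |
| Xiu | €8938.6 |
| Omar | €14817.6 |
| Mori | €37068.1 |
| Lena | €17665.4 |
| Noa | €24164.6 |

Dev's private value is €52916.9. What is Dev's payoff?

−€2643.7

Highest bid: Dev at €58109.7, so Dev wins.
Second-highest bid: Wren at €55560.6 — that is the price the winner pays.
Dev's payoff = value − price = €52916.9 − €55560.6 = −€2643.7.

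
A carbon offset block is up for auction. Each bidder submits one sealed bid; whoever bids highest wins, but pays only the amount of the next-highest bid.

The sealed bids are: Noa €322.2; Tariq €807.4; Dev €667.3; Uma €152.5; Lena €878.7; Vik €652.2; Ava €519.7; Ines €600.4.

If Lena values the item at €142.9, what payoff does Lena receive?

−€664.5

Highest bid: Lena at €878.7, so Lena wins.
Second-highest bid: Tariq at €807.4 — that is the price the winner pays.
Lena's payoff = value − price = €142.9 − €807.4 = −€664.5.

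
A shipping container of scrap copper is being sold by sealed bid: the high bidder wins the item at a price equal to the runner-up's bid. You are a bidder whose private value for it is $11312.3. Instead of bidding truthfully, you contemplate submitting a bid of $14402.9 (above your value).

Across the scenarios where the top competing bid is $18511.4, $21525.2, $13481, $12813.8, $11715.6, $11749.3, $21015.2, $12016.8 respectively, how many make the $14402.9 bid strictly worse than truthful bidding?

The deviation hurts exactly when the highest competing bid lies strictly between $11312.3 and $14402.9 — overbidding then wins at a price above your value.
$18511.4: above both → same outcome either way.
$21525.2: above both → same outcome either way.
$13481: inside the interval → strictly worse (loss $2168.7).
$12813.8: inside the interval → strictly worse (loss $1501.5).
$11715.6: inside the interval → strictly worse (loss $403.3).
$11749.3: inside the interval → strictly worse (loss $437).
$21015.2: above both → same outcome either way.
$12016.8: inside the interval → strictly worse (loss $704.5).
Count: 5.

5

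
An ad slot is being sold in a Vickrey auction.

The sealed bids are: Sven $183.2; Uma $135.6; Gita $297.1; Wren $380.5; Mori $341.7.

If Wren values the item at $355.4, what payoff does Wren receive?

Highest bid: Wren at $380.5, so Wren wins.
Second-highest bid: Mori at $341.7 — that is the price the winner pays.
Wren's payoff = value − price = $355.4 − $341.7 = $13.7.

$13.7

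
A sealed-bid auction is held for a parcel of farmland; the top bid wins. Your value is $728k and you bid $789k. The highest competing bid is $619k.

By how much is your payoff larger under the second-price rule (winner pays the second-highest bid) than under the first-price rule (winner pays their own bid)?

$170k

You have the highest bid, so you win under either rule.
Second-price: pay $619k → payoff $109k.
First-price: pay your own bid $789k → payoff −$61k.
Difference = $109k − (−$61k) = $170k.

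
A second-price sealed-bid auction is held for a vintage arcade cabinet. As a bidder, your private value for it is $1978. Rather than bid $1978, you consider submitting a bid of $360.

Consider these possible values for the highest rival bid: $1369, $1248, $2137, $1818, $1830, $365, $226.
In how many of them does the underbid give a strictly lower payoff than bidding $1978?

5

The deviation hurts exactly when the highest competing bid lies strictly between $360 and $1978 — underbidding then forfeits a profitable win.
$1369: inside the interval → strictly worse (loss $609).
$1248: inside the interval → strictly worse (loss $730).
$2137: above both → same outcome either way.
$1818: inside the interval → strictly worse (loss $160).
$1830: inside the interval → strictly worse (loss $148).
$365: inside the interval → strictly worse (loss $1613).
$226: below both → same outcome either way.
Count: 5.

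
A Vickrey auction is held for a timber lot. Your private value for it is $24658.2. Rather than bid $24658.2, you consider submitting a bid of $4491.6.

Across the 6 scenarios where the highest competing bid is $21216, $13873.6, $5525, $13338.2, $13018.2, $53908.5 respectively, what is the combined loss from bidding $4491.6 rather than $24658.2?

The deviation costs you only when the competing bid falls strictly between $4491.6 and $24658.2; elsewhere both bids give the same outcome.
$21216: truthful payoff $3442.2, deviation payoff $0 → loss $3442.2.
$13873.6: truthful payoff $10784.6, deviation payoff $0 → loss $10784.6.
$5525: truthful payoff $19133.2, deviation payoff $0 → loss $19133.2.
$13338.2: truthful payoff $11320, deviation payoff $0 → loss $11320.
$13018.2: truthful payoff $11640, deviation payoff $0 → loss $11640.
$53908.5: outcomes coincide → loss $0.
Total loss = $3442.2 + $10784.6 + $19133.2 + $11320 + $11640 = $56320.
Because the price is fixed by the runner-up's bid, deviating from your value can only change a good outcome into a bad one — never the reverse.

$56320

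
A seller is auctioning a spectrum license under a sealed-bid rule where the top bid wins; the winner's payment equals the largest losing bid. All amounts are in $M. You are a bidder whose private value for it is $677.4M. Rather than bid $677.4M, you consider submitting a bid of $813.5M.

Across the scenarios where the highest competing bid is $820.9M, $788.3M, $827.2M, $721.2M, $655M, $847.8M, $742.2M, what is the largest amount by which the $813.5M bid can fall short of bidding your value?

$110.9M

$820.9M: same outcome either way → loss $0M.
$788.3M: truthful gives $0M, deviation gives −$110.9M → loss $110.9M.
$827.2M: same outcome either way → loss $0M.
$721.2M: truthful gives $0M, deviation gives −$43.8M → loss $43.8M.
$655M: same outcome either way → loss $0M.
$847.8M: same outcome either way → loss $0M.
$742.2M: truthful gives $0M, deviation gives −$64.8M → loss $64.8M.
Maximum loss: $110.9M.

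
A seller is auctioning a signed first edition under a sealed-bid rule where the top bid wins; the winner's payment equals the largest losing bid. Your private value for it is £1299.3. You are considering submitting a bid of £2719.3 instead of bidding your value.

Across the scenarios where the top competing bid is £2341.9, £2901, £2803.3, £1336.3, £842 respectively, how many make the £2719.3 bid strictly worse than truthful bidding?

The deviation hurts exactly when the highest competing bid lies strictly between £1299.3 and £2719.3 — overbidding then wins at a price above your value.
£2341.9: inside the interval → strictly worse (loss £1042.6).
£2901: above both → same outcome either way.
£2803.3: above both → same outcome either way.
£1336.3: inside the interval → strictly worse (loss £37).
£842: below both → same outcome either way.
Count: 2.

2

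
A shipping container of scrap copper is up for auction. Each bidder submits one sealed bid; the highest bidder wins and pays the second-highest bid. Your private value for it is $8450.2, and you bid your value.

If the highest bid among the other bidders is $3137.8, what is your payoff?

Your bid $8450.2 exceeds the highest competing bid $3137.8, so you win.
In a second-price auction the winner pays the second-highest bid, $3137.8.
Payoff = value − price = $8450.2 − $3137.8 = $5312.4.

$5312.4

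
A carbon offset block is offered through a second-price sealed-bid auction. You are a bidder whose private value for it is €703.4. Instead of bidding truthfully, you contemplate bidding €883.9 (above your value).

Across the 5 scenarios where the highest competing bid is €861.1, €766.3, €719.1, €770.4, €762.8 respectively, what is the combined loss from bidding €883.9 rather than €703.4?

The deviation costs you only when the competing bid falls strictly between €703.4 and €883.9; elsewhere both bids give the same outcome.
€861.1: truthful payoff €0, deviation payoff −€157.7 → loss €157.7.
€766.3: truthful payoff €0, deviation payoff −€62.9 → loss €62.9.
€719.1: truthful payoff €0, deviation payoff −€15.7 → loss €15.7.
€770.4: truthful payoff €0, deviation payoff −€67 → loss €67.
€762.8: truthful payoff €0, deviation payoff −€59.4 → loss €59.4.
Total loss = €157.7 + €62.9 + €15.7 + €67 + €59.4 = €362.7.

€362.7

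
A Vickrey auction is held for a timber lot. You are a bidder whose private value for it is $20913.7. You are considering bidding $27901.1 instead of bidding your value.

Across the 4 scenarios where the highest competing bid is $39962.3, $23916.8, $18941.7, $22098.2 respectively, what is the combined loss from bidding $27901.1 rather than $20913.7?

$4187.6

The deviation costs you only when the competing bid falls strictly between $20913.7 and $27901.1; elsewhere both bids give the same outcome.
$39962.3: outcomes coincide → loss $0.
$23916.8: truthful payoff $0, deviation payoff −$3003.1 → loss $3003.1.
$18941.7: outcomes coincide → loss $0.
$22098.2: truthful payoff $0, deviation payoff −$1184.5 → loss $1184.5.
Total loss = $3003.1 + $1184.5 = $4187.6.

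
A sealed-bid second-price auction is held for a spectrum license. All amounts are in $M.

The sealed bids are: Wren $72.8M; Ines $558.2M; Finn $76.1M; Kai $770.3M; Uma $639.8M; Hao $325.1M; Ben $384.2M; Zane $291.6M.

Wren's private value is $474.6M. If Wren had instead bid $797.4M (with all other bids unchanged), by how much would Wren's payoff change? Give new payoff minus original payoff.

−$295.7M

The highest bid among the other bidders is $770.3M; Wren's bid doesn't change that.
Original bid $72.8M: Wren is not highest (top rival bid is $770.3M); payoff $0M.
Alternative bid $797.4M: Wren is highest, pays the top rival bid $770.3M; payoff $474.6M − $770.3M = −$295.7M.
Change in payoff = −$295.7M − ($0M) = −$295.7M.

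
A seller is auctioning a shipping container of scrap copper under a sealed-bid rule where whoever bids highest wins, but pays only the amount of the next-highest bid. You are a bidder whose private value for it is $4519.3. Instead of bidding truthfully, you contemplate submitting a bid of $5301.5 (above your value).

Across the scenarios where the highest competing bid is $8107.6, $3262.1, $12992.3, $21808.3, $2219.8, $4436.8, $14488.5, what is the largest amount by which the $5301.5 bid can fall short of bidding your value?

$0

$8107.6: same outcome either way → loss $0.
$3262.1: same outcome either way → loss $0.
$12992.3: same outcome either way → loss $0.
$21808.3: same outcome either way → loss $0.
$2219.8: same outcome either way → loss $0.
$4436.8: same outcome either way → loss $0.
$14488.5: same outcome either way → loss $0.
Maximum loss: $0.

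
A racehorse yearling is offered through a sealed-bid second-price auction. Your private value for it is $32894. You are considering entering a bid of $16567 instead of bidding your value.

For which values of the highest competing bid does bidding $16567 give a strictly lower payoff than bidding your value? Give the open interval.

($16567, $32894)

If the competing bid is below $16567, both bids win at the same price — no difference.
If it is above $32894, both bids lose — no difference.
If it lies strictly between $16567 and $32894, bidding your value wins at a price below your value (positive payoff) while bidding $16567 loses (payoff 0).
So the deviation strictly hurts on the open interval ($16567, $32894).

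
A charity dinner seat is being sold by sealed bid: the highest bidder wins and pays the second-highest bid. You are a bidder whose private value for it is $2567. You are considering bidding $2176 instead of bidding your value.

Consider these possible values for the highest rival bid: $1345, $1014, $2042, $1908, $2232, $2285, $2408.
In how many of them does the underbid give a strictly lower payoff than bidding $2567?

The deviation hurts exactly when the highest competing bid lies strictly between $2176 and $2567 — underbidding then forfeits a profitable win.
$1345: below both → same outcome either way.
$1014: below both → same outcome either way.
$2042: below both → same outcome either way.
$1908: below both → same outcome either way.
$2232: inside the interval → strictly worse (loss $335).
$2285: inside the interval → strictly worse (loss $282).
$2408: inside the interval → strictly worse (loss $159).
Count: 3.

3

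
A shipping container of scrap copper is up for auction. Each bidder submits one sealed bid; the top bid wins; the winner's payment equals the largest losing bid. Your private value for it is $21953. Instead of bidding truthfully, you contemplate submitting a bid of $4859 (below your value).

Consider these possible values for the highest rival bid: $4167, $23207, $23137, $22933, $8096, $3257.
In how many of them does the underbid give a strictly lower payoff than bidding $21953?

The deviation hurts exactly when the highest competing bid lies strictly between $4859 and $21953 — underbidding then forfeits a profitable win.
$4167: below both → same outcome either way.
$23207: above both → same outcome either way.
$23137: above both → same outcome either way.
$22933: above both → same outcome either way.
$8096: inside the interval → strictly worse (loss $13857).
$3257: below both → same outcome either way.
Count: 1.

1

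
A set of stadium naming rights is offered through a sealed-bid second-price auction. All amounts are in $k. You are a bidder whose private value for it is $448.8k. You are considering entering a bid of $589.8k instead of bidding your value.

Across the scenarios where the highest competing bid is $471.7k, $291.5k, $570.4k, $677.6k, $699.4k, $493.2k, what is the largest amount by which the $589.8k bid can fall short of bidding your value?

$121.6k

$471.7k: truthful gives $0k, deviation gives −$22.9k → loss $22.9k.
$291.5k: same outcome either way → loss $0k.
$570.4k: truthful gives $0k, deviation gives −$121.6k → loss $121.6k.
$677.6k: same outcome either way → loss $0k.
$699.4k: same outcome either way → loss $0k.
$493.2k: truthful gives $0k, deviation gives −$44.4k → loss $44.4k.
Maximum loss: $121.6k.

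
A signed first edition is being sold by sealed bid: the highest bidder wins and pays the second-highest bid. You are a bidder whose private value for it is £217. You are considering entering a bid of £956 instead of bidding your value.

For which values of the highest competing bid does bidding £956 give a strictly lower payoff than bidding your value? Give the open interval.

If the competing bid is below £217, both bids win at the same price — no difference.
If it is above £956, both bids lose — no difference.
If it lies strictly between £217 and £956, bidding your value loses (payoff 0) while bidding £956 wins at a price above your value (payoff negative).
So the deviation strictly hurts on the open interval (£217, £956).
In a second-price auction your bid sets only whether you win, not what you pay, so bidding your true value is weakly dominant.

(£217, £956)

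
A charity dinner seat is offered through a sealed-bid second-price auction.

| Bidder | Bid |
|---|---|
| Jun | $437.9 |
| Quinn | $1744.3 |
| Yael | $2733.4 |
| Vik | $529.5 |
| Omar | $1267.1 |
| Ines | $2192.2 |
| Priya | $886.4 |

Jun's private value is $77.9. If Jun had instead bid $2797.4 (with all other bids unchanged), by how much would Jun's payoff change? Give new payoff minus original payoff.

The highest bid among the other bidders is $2733.4; Jun's bid doesn't change that.
Original bid $437.9: Jun is not highest (top rival bid is $2733.4); payoff $0.
Alternative bid $2797.4: Jun is highest, pays the top rival bid $2733.4; payoff $77.9 − $2733.4 = −$2655.5.
Change in payoff = −$2655.5 − ($0) = −$2655.5.

−$2655.5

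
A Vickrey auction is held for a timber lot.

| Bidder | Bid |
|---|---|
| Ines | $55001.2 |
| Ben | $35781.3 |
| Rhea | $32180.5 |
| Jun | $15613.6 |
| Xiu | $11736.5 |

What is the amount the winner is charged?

Highest bid: Ines at $55001.2, so Ines wins.
Second-highest bid: Ben at $35781.3 — that is the price the winner pays.

$35781.3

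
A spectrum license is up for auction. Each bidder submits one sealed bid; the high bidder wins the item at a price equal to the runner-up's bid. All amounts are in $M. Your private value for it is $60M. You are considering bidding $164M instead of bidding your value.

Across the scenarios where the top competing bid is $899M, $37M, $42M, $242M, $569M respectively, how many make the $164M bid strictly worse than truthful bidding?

The deviation hurts exactly when the highest competing bid lies strictly between $60M and $164M — overbidding then wins at a price above your value.
$899M: above both → same outcome either way.
$37M: below both → same outcome either way.
$42M: below both → same outcome either way.
$242M: above both → same outcome either way.
$569M: above both → same outcome either way.
Count: 0.

0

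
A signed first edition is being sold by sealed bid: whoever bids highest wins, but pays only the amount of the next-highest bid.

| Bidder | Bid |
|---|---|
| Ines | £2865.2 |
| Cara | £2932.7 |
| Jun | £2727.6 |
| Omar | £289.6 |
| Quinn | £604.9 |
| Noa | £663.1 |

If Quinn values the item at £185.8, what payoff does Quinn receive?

£0

Highest bid: Cara at £2932.7, so Cara wins.
Second-highest bid: Ines at £2865.2 — that is the price the winner pays.
Quinn did not win, so Quinn pays nothing and receives nothing: payoff £0.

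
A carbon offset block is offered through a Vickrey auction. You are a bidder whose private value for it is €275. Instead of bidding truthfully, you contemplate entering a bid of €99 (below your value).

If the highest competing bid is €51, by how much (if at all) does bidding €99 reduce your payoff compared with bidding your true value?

Bidding your value €275: you win (since €275 > €51) and pay €51. Payoff €224.
Bidding €99: you win and pay €51. Payoff €275 − €51 = €224.
Difference = €224 − €224 = €0; both bids lead to the same outcome because the competing bid is below both your value and your alternative bid.

€0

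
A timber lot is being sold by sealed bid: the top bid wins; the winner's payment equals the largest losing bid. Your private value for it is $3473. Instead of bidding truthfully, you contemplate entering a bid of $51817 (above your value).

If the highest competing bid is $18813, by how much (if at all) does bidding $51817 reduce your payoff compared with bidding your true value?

Bidding your value $3473: you lose (since $3473 < $18813). Payoff $0.
Bidding $51817: you win and pay $18813. Payoff $3473 − $18813 = −$15340.
The competing bid $18813 lies between your value and your inflated bid, so overbidding wins an item priced above your value.
Loss from deviating = $0 − (−$15340) = $15340.

$15340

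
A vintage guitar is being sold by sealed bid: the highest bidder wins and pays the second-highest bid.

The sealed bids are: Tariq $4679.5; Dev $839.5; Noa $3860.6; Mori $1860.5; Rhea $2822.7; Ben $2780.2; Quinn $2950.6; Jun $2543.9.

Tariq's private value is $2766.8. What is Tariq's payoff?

−$1093.8

Highest bid: Tariq at $4679.5, so Tariq wins.
Second-highest bid: Noa at $3860.6 — that is the price the winner pays.
Tariq's payoff = value − price = $2766.8 − $3860.6 = −$1093.8.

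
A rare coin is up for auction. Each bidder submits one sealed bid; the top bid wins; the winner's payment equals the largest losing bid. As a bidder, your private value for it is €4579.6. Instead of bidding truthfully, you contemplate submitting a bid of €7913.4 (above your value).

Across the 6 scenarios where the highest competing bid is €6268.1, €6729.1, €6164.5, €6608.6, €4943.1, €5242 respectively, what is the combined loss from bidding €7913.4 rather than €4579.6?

€8477.8

The deviation costs you only when the competing bid falls strictly between €4579.6 and €7913.4; elsewhere both bids give the same outcome.
€6268.1: truthful payoff €0, deviation payoff −€1688.5 → loss €1688.5.
€6729.1: truthful payoff €0, deviation payoff −€2149.5 → loss €2149.5.
€6164.5: truthful payoff €0, deviation payoff −€1584.9 → loss €1584.9.
€6608.6: truthful payoff €0, deviation payoff −€2029 → loss €2029.
€4943.1: truthful payoff €0, deviation payoff −€363.5 → loss €363.5.
€5242: truthful payoff €0, deviation payoff −€662.4 → loss €662.4.
Total loss = €1688.5 + €2149.5 + €1584.9 + €2029 + €363.5 + €662.4 = €8477.8.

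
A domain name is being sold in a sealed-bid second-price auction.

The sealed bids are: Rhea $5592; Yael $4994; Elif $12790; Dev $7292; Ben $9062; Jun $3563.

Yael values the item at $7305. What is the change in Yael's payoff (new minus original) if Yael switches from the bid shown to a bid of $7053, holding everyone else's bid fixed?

The highest bid among the other bidders is $12790; Yael's bid doesn't change that.
Original bid $4994: Yael is not highest (top rival bid is $12790); payoff $0.
Alternative bid $7053: Yael is not highest (top rival bid is $12790); payoff $0.
Change in payoff = $0 − ($0) = $0.

$0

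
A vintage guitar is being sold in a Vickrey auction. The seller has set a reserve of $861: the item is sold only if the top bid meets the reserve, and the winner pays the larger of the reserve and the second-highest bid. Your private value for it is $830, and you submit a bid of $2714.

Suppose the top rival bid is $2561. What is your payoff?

−$1731

Your bid $2714 is the highest and exceeds the reserve.
Price = max(second-highest bid, reserve) = max($2561, $861) = $2561.
Payoff = $830 − $2561 = −$1731.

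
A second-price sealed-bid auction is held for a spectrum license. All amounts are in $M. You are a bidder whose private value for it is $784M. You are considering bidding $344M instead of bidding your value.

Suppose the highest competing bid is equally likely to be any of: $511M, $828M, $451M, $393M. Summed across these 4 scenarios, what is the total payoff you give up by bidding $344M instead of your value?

The deviation costs you only when the competing bid falls strictly between $344M and $784M; elsewhere both bids give the same outcome.
$511M: truthful payoff $273M, deviation payoff $0M → loss $273M.
$828M: outcomes coincide → loss $0M.
$451M: truthful payoff $333M, deviation payoff $0M → loss $333M.
$393M: truthful payoff $391M, deviation payoff $0M → loss $391M.
Total loss = $273M + $333M + $391M = $997M.
In a second-price auction your bid sets only whether you win, not what you pay, so bidding your true value is weakly dominant.

$997M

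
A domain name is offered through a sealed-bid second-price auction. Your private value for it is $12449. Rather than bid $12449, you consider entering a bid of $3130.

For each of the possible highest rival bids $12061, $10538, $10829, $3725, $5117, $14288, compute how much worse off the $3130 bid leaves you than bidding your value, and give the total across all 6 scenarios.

The deviation costs you only when the competing bid falls strictly between $3130 and $12449; elsewhere both bids give the same outcome.
$12061: truthful payoff $388, deviation payoff $0 → loss $388.
$10538: truthful payoff $1911, deviation payoff $0 → loss $1911.
$10829: truthful payoff $1620, deviation payoff $0 → loss $1620.
$3725: truthful payoff $8724, deviation payoff $0 → loss $8724.
$5117: truthful payoff $7332, deviation payoff $0 → loss $7332.
$14288: outcomes coincide → loss $0.
Total loss = $388 + $1911 + $1620 + $8724 + $7332 = $19975.
Because the price is fixed by the runner-up's bid, deviating from your value can only change a good outcome into a bad one — never the reverse.

$19975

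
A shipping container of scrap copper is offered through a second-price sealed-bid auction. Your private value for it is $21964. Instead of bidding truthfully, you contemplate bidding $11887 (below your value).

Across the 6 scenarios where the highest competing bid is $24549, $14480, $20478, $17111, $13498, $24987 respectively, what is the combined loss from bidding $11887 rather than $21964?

$22289

The deviation costs you only when the competing bid falls strictly between $11887 and $21964; elsewhere both bids give the same outcome.
$24549: outcomes coincide → loss $0.
$14480: truthful payoff $7484, deviation payoff $0 → loss $7484.
$20478: truthful payoff $1486, deviation payoff $0 → loss $1486.
$17111: truthful payoff $4853, deviation payoff $0 → loss $4853.
$13498: truthful payoff $8466, deviation payoff $0 → loss $8466.
$24987: outcomes coincide → loss $0.
Total loss = $7484 + $1486 + $4853 + $8466 = $22289.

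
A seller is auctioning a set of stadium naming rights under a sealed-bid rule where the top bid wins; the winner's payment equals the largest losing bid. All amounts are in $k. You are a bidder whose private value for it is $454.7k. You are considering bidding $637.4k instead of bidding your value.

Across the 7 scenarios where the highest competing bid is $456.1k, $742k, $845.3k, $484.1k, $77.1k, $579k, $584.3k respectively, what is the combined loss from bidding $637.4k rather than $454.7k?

The deviation costs you only when the competing bid falls strictly between $454.7k and $637.4k; elsewhere both bids give the same outcome.
$456.1k: truthful payoff $0k, deviation payoff −$1.4k → loss $1.4k.
$742k: outcomes coincide → loss $0k.
$845.3k: outcomes coincide → loss $0k.
$484.1k: truthful payoff $0k, deviation payoff −$29.4k → loss $29.4k.
$77.1k: outcomes coincide → loss $0k.
$579k: truthful payoff $0k, deviation payoff −$124.3k → loss $124.3k.
$584.3k: truthful payoff $0k, deviation payoff −$129.6k → loss $129.6k.
Total loss = $1.4k + $29.4k + $124.3k + $129.6k = $284.7k.
In a second-price auction your bid sets only whether you win, not what you pay, so bidding your true value is weakly dominant.

$284.7k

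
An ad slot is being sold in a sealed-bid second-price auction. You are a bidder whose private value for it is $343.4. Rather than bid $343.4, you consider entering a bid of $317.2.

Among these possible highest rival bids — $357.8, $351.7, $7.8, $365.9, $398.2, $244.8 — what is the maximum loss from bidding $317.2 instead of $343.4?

$357.8: same outcome either way → loss $0.
$351.7: same outcome either way → loss $0.
$7.8: same outcome either way → loss $0.
$365.9: same outcome either way → loss $0.
$398.2: same outcome either way → loss $0.
$244.8: same outcome either way → loss $0.
Maximum loss: $0.

$0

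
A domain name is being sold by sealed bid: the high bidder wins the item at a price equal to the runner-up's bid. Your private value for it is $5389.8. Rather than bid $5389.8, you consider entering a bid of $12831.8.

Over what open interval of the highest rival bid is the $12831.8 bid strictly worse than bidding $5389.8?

If the competing bid is below $5389.8, both bids win at the same price — no difference.
If it is above $12831.8, both bids lose — no difference.
If it lies strictly between $5389.8 and $12831.8, bidding your value loses (payoff 0) while bidding $12831.8 wins at a price above your value (payoff negative).
So the deviation strictly hurts on the open interval ($5389.8, $12831.8).

($5389.8, $12831.8)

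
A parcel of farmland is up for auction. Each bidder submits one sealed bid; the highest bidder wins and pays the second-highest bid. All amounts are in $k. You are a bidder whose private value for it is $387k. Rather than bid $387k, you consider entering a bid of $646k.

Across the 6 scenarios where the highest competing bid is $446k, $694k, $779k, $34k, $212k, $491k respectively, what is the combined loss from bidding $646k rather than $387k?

The deviation costs you only when the competing bid falls strictly between $387k and $646k; elsewhere both bids give the same outcome.
$446k: truthful payoff $0k, deviation payoff −$59k → loss $59k.
$694k: outcomes coincide → loss $0k.
$779k: outcomes coincide → loss $0k.
$34k: outcomes coincide → loss $0k.
$212k: outcomes coincide → loss $0k.
$491k: truthful payoff $0k, deviation payoff −$104k → loss $104k.
Total loss = $59k + $104k = $163k.

$163k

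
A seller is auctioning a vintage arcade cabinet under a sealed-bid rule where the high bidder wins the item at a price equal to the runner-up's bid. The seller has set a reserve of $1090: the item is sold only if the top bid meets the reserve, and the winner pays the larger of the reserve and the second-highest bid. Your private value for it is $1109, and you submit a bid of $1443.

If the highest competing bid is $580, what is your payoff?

$19

Your bid $1443 is the highest and exceeds the reserve.
Price = max(second-highest bid, reserve) = max($580, $1090) = $1090.
Payoff = $1109 − $1090 = $19.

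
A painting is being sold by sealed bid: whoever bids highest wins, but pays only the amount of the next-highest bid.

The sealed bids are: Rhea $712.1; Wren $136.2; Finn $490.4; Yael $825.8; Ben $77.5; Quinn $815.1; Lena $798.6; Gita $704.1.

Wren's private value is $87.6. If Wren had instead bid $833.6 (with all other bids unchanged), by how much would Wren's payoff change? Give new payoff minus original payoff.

The highest bid among the other bidders is $825.8; Wren's bid doesn't change that.
Original bid $136.2: Wren is not highest (top rival bid is $825.8); payoff $0.
Alternative bid $833.6: Wren is highest, pays the top rival bid $825.8; payoff $87.6 − $825.8 = −$738.2.
Change in payoff = −$738.2 − ($0) = −$738.2.

−$738.2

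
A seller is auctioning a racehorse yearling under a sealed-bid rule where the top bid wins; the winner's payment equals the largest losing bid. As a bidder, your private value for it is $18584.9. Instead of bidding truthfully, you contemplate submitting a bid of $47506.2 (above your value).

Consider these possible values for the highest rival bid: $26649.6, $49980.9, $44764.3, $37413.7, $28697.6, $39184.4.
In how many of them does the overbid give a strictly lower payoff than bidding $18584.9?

5

The deviation hurts exactly when the highest competing bid lies strictly between $18584.9 and $47506.2 — overbidding then wins at a price above your value.
$26649.6: inside the interval → strictly worse (loss $8064.7).
$49980.9: above both → same outcome either way.
$44764.3: inside the interval → strictly worse (loss $26179.4).
$37413.7: inside the interval → strictly worse (loss $18828.8).
$28697.6: inside the interval → strictly worse (loss $10112.7).
$39184.4: inside the interval → strictly worse (loss $20599.5).
Count: 5.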